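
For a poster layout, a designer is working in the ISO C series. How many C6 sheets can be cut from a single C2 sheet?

16

Each ISO step halves the sheet: 1 × C2 → 2 × C3 → 4 × C4 → 8 × C5 → …
From C2 to C6 is 4 halving steps: 2^4 = 16.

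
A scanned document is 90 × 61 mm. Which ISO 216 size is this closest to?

B8 (62 × 88 mm)

Aspect ratio 90/61 ≈ 1.475 (ISO target is √2 ≈ 1.414).
In the B-series (B0 = 1000 × 1414 mm): B8 = 62 × 88 mm.
Off by 3 mm total — nearest standard size.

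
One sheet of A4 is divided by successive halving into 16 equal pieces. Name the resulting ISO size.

A8

16 = 2^4, so 4 halving steps.
A4 → A5 → … → A8 after 4 steps.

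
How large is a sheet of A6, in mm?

A0 = 841 × 1189 mm (A0 has area 1 m², aspect 1:√2).
A1: ⌊1189/2⌋ × 841 = 594 × 841 mm
A2: ⌊841/2⌋ × 594 = 420 × 594 mm
A3: ⌊594/2⌋ × 420 = 297 × 420 mm
A4: ⌊420/2⌋ × 297 = 210 × 297 mm
A5: ⌊297/2⌋ × 210 = 148 × 210 mm
A6: ⌊210/2⌋ × 148 = 105 × 148 mm

105 × 148 mm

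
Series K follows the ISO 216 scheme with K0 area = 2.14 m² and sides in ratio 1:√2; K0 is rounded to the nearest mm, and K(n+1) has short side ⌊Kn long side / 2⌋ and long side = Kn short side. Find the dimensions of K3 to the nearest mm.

Let K0's short side be w mm. w · w√2 = 2.14 m² = 2,140,000 mm², so w ≈ 1230.1 mm and w√2 ≈ 1739.7 mm → K0 = 1230 × 1740 mm.
K1: ⌊1740/2⌋ × 1230 = 870 × 1230 mm
K2: ⌊1230/2⌋ × 870 = 615 × 870 mm
K3: ⌊870/2⌋ × 615 = 435 × 615 mm

435 × 615 mm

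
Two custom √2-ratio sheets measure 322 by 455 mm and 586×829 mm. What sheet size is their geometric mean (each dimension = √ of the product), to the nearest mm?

Short side: √(322 · 586) = √188692 ≈ 434.4 → 434 mm
Long side: √(455 · 829) = √377195 ≈ 614.2 → 614 mm

434 × 614 mm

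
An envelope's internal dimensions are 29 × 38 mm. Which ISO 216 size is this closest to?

C10 (28 × 40 mm)

Aspect ratio 38/29 ≈ 1.310 (ISO target is √2 ≈ 1.414).
In the C-series (envelope sizes, between A and B): C10 = 28 × 40 mm.
Off by 3 mm total — nearest standard size.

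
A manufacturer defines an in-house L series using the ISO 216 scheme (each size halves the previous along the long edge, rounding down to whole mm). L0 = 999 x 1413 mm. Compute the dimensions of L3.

353 × 499 mm

L1: ⌊1413/2⌋ × 999 = 706 × 999 mm
L2: ⌊999/2⌋ × 706 = 499 × 706 mm
L3: ⌊706/2⌋ × 499 = 353 × 499 mm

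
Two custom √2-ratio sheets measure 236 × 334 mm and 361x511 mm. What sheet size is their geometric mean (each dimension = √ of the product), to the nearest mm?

292 × 413 mm

Short side: √(236 · 361) = √85196 ≈ 291.9 → 292 mm
Long side: √(334 · 511) = √170674 ≈ 413.1 → 413 mm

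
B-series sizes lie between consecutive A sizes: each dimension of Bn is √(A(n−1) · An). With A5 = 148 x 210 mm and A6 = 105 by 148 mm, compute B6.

Short side: √(148 · 105) = √15540 ≈ 124.7 → 125 mm
Long side: √(210 · 148) = √31080 ≈ 176.3 → 176 mm

125 × 176 mm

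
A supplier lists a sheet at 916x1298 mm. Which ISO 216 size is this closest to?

C0 (917 × 1297 mm)

Aspect ratio 1298/916 ≈ 1.417 — close to the ISO √2 ≈ 1.414.
In the C-series (envelope sizes, between A and B): C0 = 917 × 1297 mm.
Off by 2 mm total — nearest standard size.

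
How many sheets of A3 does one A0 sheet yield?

8

A0 = 841 × 1189 mm; A3 = 297 × 420 mm.
Each halving step doubles the count; 3 steps from A0 to A3.
2^3 = 8.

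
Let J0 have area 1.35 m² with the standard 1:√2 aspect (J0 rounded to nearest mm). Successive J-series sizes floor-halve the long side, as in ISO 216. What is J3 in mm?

Let J0's short side be w mm. w · w√2 = 1.35 m² = 1,350,000 mm², so w ≈ 977.0 mm and w√2 ≈ 1381.7 mm → J0 = 977 × 1382 mm.
J1: ⌊1382/2⌋ × 977 = 691 × 977 mm
J2: ⌊977/2⌋ × 691 = 488 × 691 mm
J3: ⌊691/2⌋ × 488 = 345 × 488 mm

345 × 488 mm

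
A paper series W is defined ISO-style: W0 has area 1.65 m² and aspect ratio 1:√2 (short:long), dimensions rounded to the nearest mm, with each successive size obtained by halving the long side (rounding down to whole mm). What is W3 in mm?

382 × 540 mm

Let W0's short side be w mm. w · w√2 = 1.65 m² = 1,650,000 mm², so w ≈ 1080.2 mm and w√2 ≈ 1527.6 mm → W0 = 1080 × 1528 mm.
W1: ⌊1528/2⌋ × 1080 = 764 × 1080 mm
W2: ⌊1080/2⌋ × 764 = 540 × 764 mm
W3: ⌊764/2⌋ × 540 = 382 × 540 mm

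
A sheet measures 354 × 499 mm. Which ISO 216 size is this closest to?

Aspect ratio 499/354 ≈ 1.410 — close to the ISO √2 ≈ 1.414.
In the B-series (B0 = 1000 × 1414 mm): B3 = 353 × 500 mm.
Off by 2 mm total — nearest standard size.

B3 (353 × 500 mm)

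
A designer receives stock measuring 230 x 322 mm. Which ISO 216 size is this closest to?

Aspect ratio 322/230 ≈ 1.400 — close to the ISO √2 ≈ 1.414.
In the C-series (envelope sizes, between A and B): C4 = 229 × 324 mm.
Off by 3 mm total — nearest standard size.

C4 (229 × 324 mm)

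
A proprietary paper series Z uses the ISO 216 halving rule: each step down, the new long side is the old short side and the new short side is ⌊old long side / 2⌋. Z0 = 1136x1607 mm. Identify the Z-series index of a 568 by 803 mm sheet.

Z2

Z0: 1136 × 1607 mm
Z1: 803 × 1136 mm
Z2: 568 × 803 mm
Z3: 401 × 568 mm
→ matches Z2.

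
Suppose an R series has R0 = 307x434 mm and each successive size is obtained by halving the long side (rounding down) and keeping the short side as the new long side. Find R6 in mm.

R1: ⌊434/2⌋ × 307 = 217 × 307 mm
R2: ⌊307/2⌋ × 217 = 153 × 217 mm
R3: ⌊217/2⌋ × 153 = 108 × 153 mm
R4: ⌊153/2⌋ × 108 = 76 × 108 mm
R5: ⌊108/2⌋ × 76 = 54 × 76 mm
R6: ⌊76/2⌋ × 54 = 38 × 54 mm

38 × 54 mm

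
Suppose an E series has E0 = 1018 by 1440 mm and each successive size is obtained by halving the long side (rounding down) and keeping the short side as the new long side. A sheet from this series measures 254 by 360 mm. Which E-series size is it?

E4

E0: 1018 × 1440 mm
E1: 720 × 1018 mm
E2: 509 × 720 mm
E3: 360 × 509 mm
E4: 254 × 360 mm
E5: 180 × 254 mm
→ matches E4.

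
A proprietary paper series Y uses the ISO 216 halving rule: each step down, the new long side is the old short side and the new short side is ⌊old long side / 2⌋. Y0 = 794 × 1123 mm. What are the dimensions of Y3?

Y1: ⌊1123/2⌋ × 794 = 561 × 794 mm
Y2: ⌊794/2⌋ × 561 = 397 × 561 mm
Y3: ⌊561/2⌋ × 397 = 280 × 397 mm

280 × 397 mm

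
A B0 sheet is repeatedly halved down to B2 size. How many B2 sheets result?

4

B0 = 1000 × 1414 mm; B2 = 500 × 707 mm.
Each halving step doubles the count; 2 steps from B0 to B2.
2^2 = 4.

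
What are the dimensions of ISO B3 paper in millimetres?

353 × 500 mm

B0 = 1000 × 1414 mm (B0 has a 1000 mm short side, aspect 1:√2).
B1: ⌊1414/2⌋ × 1000 = 707 × 1000 mm
B2: ⌊1000/2⌋ × 707 = 500 × 707 mm
B3: ⌊707/2⌋ × 500 = 353 × 500 mm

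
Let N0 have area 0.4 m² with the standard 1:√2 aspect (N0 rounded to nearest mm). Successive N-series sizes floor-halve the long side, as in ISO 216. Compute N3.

188 × 266 mm

Let N0's short side be w mm. w · w√2 = 0.4 m² = 400,000 mm², so w ≈ 531.8 mm and w√2 ≈ 752.1 mm → N0 = 532 × 752 mm.
N1: ⌊752/2⌋ × 532 = 376 × 532 mm
N2: ⌊532/2⌋ × 376 = 266 × 376 mm
N3: ⌊376/2⌋ × 266 = 188 × 266 mm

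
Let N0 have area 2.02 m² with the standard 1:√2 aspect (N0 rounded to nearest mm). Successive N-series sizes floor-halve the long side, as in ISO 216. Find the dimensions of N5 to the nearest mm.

211 × 298 mm

Let N0's short side be w mm. w · w√2 = 2.02 m² = 2,020,000 mm², so w ≈ 1195.1 mm and w√2 ≈ 1690.2 mm → N0 = 1195 × 1690 mm.
N1: ⌊1690/2⌋ × 1195 = 845 × 1195 mm
N2: ⌊1195/2⌋ × 845 = 597 × 845 mm
N3: ⌊845/2⌋ × 597 = 422 × 597 mm
N4: ⌊597/2⌋ × 422 = 298 × 422 mm
N5: ⌊422/2⌋ × 298 = 211 × 298 mm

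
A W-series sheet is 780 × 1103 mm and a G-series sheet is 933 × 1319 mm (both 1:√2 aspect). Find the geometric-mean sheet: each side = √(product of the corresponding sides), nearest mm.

853 × 1206 mm

Short side: √(780 · 933) = √727740 ≈ 853.1 → 853 mm
Long side: √(1103 · 1319) = √1454857 ≈ 1206.2 → 1206 mm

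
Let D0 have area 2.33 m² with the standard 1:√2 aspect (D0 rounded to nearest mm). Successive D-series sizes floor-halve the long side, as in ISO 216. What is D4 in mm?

321 × 453 mm

Let D0's short side be w mm. w · w√2 = 2.33 m² = 2,330,000 mm², so w ≈ 1283.6 mm and w√2 ≈ 1815.2 mm → D0 = 1284 × 1815 mm.
D1: ⌊1815/2⌋ × 1284 = 907 × 1284 mm
D2: ⌊1284/2⌋ × 907 = 642 × 907 mm
D3: ⌊907/2⌋ × 642 = 453 × 642 mm
D4: ⌊642/2⌋ × 453 = 321 × 453 mm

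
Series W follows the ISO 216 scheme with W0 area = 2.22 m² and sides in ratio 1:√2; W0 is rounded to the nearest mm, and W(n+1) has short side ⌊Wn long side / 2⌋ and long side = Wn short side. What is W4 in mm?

Let W0's short side be w mm. w · w√2 = 2.22 m² = 2,220,000 mm², so w ≈ 1252.9 mm and w√2 ≈ 1771.9 mm → W0 = 1253 × 1772 mm.
W1: ⌊1772/2⌋ × 1253 = 886 × 1253 mm
W2: ⌊1253/2⌋ × 886 = 626 × 886 mm
W3: ⌊886/2⌋ × 626 = 443 × 626 mm
W4: ⌊626/2⌋ × 443 = 313 × 443 mm

313 × 443 mm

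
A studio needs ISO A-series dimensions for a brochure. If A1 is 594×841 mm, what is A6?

105 × 148 mm

A2: ⌊841/2⌋ × 594 = 420 × 594 mm
A3: ⌊594/2⌋ × 420 = 297 × 420 mm
A4: ⌊420/2⌋ × 297 = 210 × 297 mm
A5: ⌊297/2⌋ × 210 = 148 × 210 mm
A6: ⌊210/2⌋ × 148 = 105 × 148 mm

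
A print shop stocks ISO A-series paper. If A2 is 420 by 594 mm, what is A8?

A3: ⌊594/2⌋ × 420 = 297 × 420 mm
A4: ⌊420/2⌋ × 297 = 210 × 297 mm
A5: ⌊297/2⌋ × 210 = 148 × 210 mm
A6: ⌊210/2⌋ × 148 = 105 × 148 mm
A7: ⌊148/2⌋ × 105 = 74 × 105 mm
A8: ⌊105/2⌋ × 74 = 52 × 74 mm

52 × 74 mm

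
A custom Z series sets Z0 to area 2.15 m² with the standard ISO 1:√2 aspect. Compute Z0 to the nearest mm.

1233 × 1744 mm

Let the short side be w mm. Then w · w√2 = 2.15 m² = 2,150,000 mm².
w² = 2,150,000/√2, so w ≈ 1233.0 mm; long side = w√2 ≈ 1743.7 mm.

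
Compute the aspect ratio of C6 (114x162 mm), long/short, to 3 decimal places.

1.421

162 / 114 = 1.421
ISO 216 targets √2 ≈ 1.414; the +0.007 deviation is from mm rounding.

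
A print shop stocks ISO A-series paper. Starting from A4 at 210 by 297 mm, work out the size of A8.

52 × 74 mm

A5: ⌊297/2⌋ × 210 = 148 × 210 mm
A6: ⌊210/2⌋ × 148 = 105 × 148 mm
A7: ⌊148/2⌋ × 105 = 74 × 105 mm
A8: ⌊105/2⌋ × 74 = 52 × 74 mm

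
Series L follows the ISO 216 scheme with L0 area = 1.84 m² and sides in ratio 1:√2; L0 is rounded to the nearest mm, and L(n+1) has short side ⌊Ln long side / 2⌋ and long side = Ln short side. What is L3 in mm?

403 × 570 mm

Let L0's short side be w mm. w · w√2 = 1.84 m² = 1,840,000 mm², so w ≈ 1140.6 mm and w√2 ≈ 1613.1 mm → L0 = 1141 × 1613 mm.
L1: ⌊1613/2⌋ × 1141 = 806 × 1141 mm
L2: ⌊1141/2⌋ × 806 = 570 × 806 mm
L3: ⌊806/2⌋ × 570 = 403 × 570 mm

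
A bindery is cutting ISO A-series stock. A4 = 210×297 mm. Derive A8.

52 × 74 mm

A5: ⌊297/2⌋ × 210 = 148 × 210 mm
A6: ⌊210/2⌋ × 148 = 105 × 148 mm
A7: ⌊148/2⌋ × 105 = 74 × 105 mm
A8: ⌊105/2⌋ × 74 = 52 × 74 mm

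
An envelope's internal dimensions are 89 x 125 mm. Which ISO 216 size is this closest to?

Aspect ratio 125/89 ≈ 1.404 — close to the ISO √2 ≈ 1.414.
In the B-series (B0 = 1000 × 1414 mm): B7 = 88 × 125 mm.
Off by 1 mm total — nearest standard size.

B7 (88 × 125 mm)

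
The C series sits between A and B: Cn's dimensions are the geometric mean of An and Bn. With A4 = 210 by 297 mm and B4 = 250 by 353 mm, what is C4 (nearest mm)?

Short side: √(210 · 250) = √52500 ≈ 229.1 → 229 mm
Long side: √(297 · 353) = √104841 ≈ 323.8 → 324 mm

229 × 324 mm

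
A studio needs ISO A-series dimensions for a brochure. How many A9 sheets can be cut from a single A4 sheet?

Each ISO step halves the sheet: 1 × A4 → 2 × A5 → 4 × A6 → 8 × A7 → …
From A4 to A9 is 5 halving steps: 2^5 = 32.

32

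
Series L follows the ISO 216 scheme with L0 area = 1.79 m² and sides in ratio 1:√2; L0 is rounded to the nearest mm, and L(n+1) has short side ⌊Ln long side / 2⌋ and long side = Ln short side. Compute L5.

Let L0's short side be w mm. w · w√2 = 1.79 m² = 1,790,000 mm², so w ≈ 1125.0 mm and w√2 ≈ 1591.1 mm → L0 = 1125 × 1591 mm.
L1: ⌊1591/2⌋ × 1125 = 795 × 1125 mm
L2: ⌊1125/2⌋ × 795 = 562 × 795 mm
L3: ⌊795/2⌋ × 562 = 397 × 562 mm
L4: ⌊562/2⌋ × 397 = 281 × 397 mm
L5: ⌊397/2⌋ × 281 = 198 × 281 mm

198 × 281 mm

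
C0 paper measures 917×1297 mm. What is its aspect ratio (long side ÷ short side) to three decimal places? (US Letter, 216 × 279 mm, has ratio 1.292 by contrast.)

1.414

1297 / 917 = 1.414
Matches √2 ≈ 1.414 — the ISO 216 defining ratio.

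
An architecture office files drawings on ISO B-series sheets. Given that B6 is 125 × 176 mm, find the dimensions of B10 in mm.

B7: ⌊176/2⌋ × 125 = 88 × 125 mm
B8: ⌊125/2⌋ × 88 = 62 × 88 mm
B9: ⌊88/2⌋ × 62 = 44 × 62 mm
B10: ⌊62/2⌋ × 44 = 31 × 44 mm

31 × 44 mm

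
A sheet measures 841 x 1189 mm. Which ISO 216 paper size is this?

Aspect ratio 1189/841 ≈ 1.414 — close to the ISO √2 ≈ 1.414.
In the A-series (A0 area = 1 m²): A0 = 841 × 1189 mm.

A0 (841 × 1189 mm)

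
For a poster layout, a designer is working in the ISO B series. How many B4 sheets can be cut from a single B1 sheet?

Each ISO step halves the sheet: 1 × B1 → 2 × B2 → 4 × B3 → 8 × B4
From B1 to B4 is 3 halving steps: 2^3 = 8.

8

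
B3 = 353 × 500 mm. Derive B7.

88 × 125 mm

B4: ⌊500/2⌋ × 353 = 250 × 353 mm
B5: ⌊353/2⌋ × 250 = 176 × 250 mm
B6: ⌊250/2⌋ × 176 = 125 × 176 mm
B7: ⌊176/2⌋ × 125 = 88 × 125 mm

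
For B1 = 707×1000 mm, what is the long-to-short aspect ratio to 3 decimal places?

1000 / 707 = 1.414
Matches √2 ≈ 1.414 — the ISO 216 defining ratio.

1.414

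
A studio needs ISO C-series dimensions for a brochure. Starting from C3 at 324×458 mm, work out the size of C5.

162 × 229 mm

C4: ⌊458/2⌋ × 324 = 229 × 324 mm
C5: ⌊324/2⌋ × 229 = 162 × 229 mm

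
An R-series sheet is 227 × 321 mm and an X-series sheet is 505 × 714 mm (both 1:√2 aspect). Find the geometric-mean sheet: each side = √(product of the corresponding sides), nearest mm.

339 × 479 mm

Short side: √(227 · 505) = √114635 ≈ 338.6 → 339 mm
Long side: √(321 · 714) = √229194 ≈ 478.7 → 479 mm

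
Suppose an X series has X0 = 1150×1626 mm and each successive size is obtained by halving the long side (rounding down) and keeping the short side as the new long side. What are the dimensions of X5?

203 × 287 mm

X1: ⌊1626/2⌋ × 1150 = 813 × 1150 mm
X2: ⌊1150/2⌋ × 813 = 575 × 813 mm
X3: ⌊813/2⌋ × 575 = 406 × 575 mm
X4: ⌊575/2⌋ × 406 = 287 × 406 mm
X5: ⌊406/2⌋ × 287 = 203 × 287 mm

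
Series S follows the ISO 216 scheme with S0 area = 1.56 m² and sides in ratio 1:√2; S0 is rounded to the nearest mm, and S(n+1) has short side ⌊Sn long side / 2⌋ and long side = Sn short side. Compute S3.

371 × 525 mm

Let S0's short side be w mm. w · w√2 = 1.56 m² = 1,560,000 mm², so w ≈ 1050.3 mm and w√2 ≈ 1485.3 mm → S0 = 1050 × 1485 mm.
S1: ⌊1485/2⌋ × 1050 = 742 × 1050 mm
S2: ⌊1050/2⌋ × 742 = 525 × 742 mm
S3: ⌊742/2⌋ × 525 = 371 × 525 mm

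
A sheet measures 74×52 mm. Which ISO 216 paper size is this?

Aspect ratio 74/52 ≈ 1.423 — close to the ISO √2 ≈ 1.414.
In the A-series (A0 area = 1 m²): A8 = 52 × 74 mm.

A8 (52 × 74 mm)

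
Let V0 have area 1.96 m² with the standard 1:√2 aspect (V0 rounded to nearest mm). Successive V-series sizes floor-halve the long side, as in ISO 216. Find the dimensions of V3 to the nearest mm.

416 × 588 mm

Let V0's short side be w mm. w · w√2 = 1.96 m² = 1,960,000 mm², so w ≈ 1177.3 mm and w√2 ≈ 1664.9 mm → V0 = 1177 × 1665 mm.
V1: ⌊1665/2⌋ × 1177 = 832 × 1177 mm
V2: ⌊1177/2⌋ × 832 = 588 × 832 mm
V3: ⌊832/2⌋ × 588 = 416 × 588 mm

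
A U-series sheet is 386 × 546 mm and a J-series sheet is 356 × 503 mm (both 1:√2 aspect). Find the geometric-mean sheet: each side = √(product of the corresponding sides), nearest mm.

371 × 524 mm

Short side: √(386 · 356) = √137416 ≈ 370.7 → 371 mm
Long side: √(546 · 503) = √274638 ≈ 524.1 → 524 mm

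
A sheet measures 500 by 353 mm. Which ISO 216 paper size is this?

B3 (353 × 500 mm)

Aspect ratio 500/353 ≈ 1.416 — close to the ISO √2 ≈ 1.414.
In the B-series (B0 = 1000 × 1414 mm): B3 = 353 × 500 mm.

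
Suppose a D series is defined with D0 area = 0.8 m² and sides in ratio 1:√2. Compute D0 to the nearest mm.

752 × 1064 mm

Let the short side be w mm. Then w · w√2 = 0.8 m² = 800,000 mm².
w² = 800,000/√2, so w ≈ 752.1 mm; long side = w√2 ≈ 1063.7 mm.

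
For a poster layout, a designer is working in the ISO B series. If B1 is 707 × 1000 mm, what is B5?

176 × 250 mm

B2: ⌊1000/2⌋ × 707 = 500 × 707 mm
B3: ⌊707/2⌋ × 500 = 353 × 500 mm
B4: ⌊500/2⌋ × 353 = 250 × 353 mm
B5: ⌊353/2⌋ × 250 = 176 × 250 mm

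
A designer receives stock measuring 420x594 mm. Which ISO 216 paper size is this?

A2 (420 × 594 mm)

Aspect ratio 594/420 ≈ 1.414 — close to the ISO √2 ≈ 1.414.
In the A-series (A0 area = 1 m²): A2 = 420 × 594 mm.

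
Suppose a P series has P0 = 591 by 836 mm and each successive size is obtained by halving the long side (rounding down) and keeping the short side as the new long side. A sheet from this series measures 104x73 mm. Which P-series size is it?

P6

P0: 591 × 836 mm
P1: 418 × 591 mm
P2: 295 × 418 mm
P3: 209 × 295 mm
P4: 147 × 209 mm
P5: 104 × 147 mm
P6: 73 × 104 mm
P7: 52 × 73 mm
→ matches P6.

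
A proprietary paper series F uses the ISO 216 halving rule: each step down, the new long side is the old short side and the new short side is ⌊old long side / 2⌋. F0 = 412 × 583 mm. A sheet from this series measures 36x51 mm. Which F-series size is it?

F0: 412 × 583 mm
F1: 291 × 412 mm
F2: 206 × 291 mm
F3: 145 × 206 mm
F4: 103 × 145 mm
F5: 72 × 103 mm
F6: 51 × 72 mm
F7: 36 × 51 mm
F8: 25 × 36 mm
→ matches F7.

F7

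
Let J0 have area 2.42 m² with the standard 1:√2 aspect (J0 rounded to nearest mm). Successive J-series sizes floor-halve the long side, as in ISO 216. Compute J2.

Let J0's short side be w mm. w · w√2 = 2.42 m² = 2,420,000 mm², so w ≈ 1308.1 mm and w√2 ≈ 1850.0 mm → J0 = 1308 × 1850 mm.
J1: ⌊1850/2⌋ × 1308 = 925 × 1308 mm
J2: ⌊1308/2⌋ × 925 = 654 × 925 mm

654 × 925 mm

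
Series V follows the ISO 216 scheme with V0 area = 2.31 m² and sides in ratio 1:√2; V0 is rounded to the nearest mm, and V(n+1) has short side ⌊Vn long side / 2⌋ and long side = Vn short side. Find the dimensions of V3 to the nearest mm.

451 × 639 mm

Let V0's short side be w mm. w · w√2 = 2.31 m² = 2,310,000 mm², so w ≈ 1278.1 mm and w√2 ≈ 1807.4 mm → V0 = 1278 × 1807 mm.
V1: ⌊1807/2⌋ × 1278 = 903 × 1278 mm
V2: ⌊1278/2⌋ × 903 = 639 × 903 mm
V3: ⌊903/2⌋ × 639 = 451 × 639 mm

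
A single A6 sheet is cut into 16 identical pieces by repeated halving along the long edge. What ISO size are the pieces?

A10

16 = 2^4, so 4 halving steps.
A6 → A7 → … → A10 after 4 steps.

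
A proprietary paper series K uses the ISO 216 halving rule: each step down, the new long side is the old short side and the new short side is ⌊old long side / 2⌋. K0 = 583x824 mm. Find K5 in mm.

103 × 145 mm

K1: ⌊824/2⌋ × 583 = 412 × 583 mm
K2: ⌊583/2⌋ × 412 = 291 × 412 mm
K3: ⌊412/2⌋ × 291 = 206 × 291 mm
K4: ⌊291/2⌋ × 206 = 145 × 206 mm
K5: ⌊206/2⌋ × 145 = 103 × 145 mm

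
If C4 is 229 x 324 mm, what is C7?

81 × 114 mm

C5: ⌊324/2⌋ × 229 = 162 × 229 mm
C6: ⌊229/2⌋ × 162 = 114 × 162 mm
C7: ⌊162/2⌋ × 114 = 81 × 114 mm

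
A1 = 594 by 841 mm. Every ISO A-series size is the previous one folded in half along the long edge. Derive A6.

105 × 148 mm

A2: ⌊841/2⌋ × 594 = 420 × 594 mm
A3: ⌊594/2⌋ × 420 = 297 × 420 mm
A4: ⌊420/2⌋ × 297 = 210 × 297 mm
A5: ⌊297/2⌋ × 210 = 148 × 210 mm
A6: ⌊210/2⌋ × 148 = 105 × 148 mm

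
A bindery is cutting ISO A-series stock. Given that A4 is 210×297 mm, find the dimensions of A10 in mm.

A5: ⌊297/2⌋ × 210 = 148 × 210 mm
A6: ⌊210/2⌋ × 148 = 105 × 148 mm
A7: ⌊148/2⌋ × 105 = 74 × 105 mm
A8: ⌊105/2⌋ × 74 = 52 × 74 mm
A9: ⌊74/2⌋ × 52 = 37 × 52 mm
A10: ⌊52/2⌋ × 37 = 26 × 37 mm

26 × 37 mm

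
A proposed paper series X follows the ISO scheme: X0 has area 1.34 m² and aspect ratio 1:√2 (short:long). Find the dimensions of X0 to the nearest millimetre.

973 × 1377 mm

Let the short side be w mm. Then w · w√2 = 1.34 m² = 1,340,000 mm².
w² = 1,340,000/√2, so w ≈ 973.4 mm; long side = w√2 ≈ 1376.6 mm.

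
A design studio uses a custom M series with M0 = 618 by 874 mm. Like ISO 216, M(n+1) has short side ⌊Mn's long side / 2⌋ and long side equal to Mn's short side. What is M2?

309 × 437 mm

M1: ⌊874/2⌋ × 618 = 437 × 618 mm
M2: ⌊618/2⌋ × 437 = 309 × 437 mm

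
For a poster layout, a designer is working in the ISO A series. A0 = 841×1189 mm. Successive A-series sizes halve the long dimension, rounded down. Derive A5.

148 × 210 mm

A1: ⌊1189/2⌋ × 841 = 594 × 841 mm
A2: ⌊841/2⌋ × 594 = 420 × 594 mm
A3: ⌊594/2⌋ × 420 = 297 × 420 mm
A4: ⌊420/2⌋ × 297 = 210 × 297 mm
A5: ⌊297/2⌋ × 210 = 148 × 210 mm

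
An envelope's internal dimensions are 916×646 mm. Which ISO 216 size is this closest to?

Aspect ratio 916/646 ≈ 1.418 — close to the ISO √2 ≈ 1.414.
In the C-series (envelope sizes, between A and B): C1 = 648 × 917 mm.
Off by 3 mm total — nearest standard size.

C1 (648 × 917 mm)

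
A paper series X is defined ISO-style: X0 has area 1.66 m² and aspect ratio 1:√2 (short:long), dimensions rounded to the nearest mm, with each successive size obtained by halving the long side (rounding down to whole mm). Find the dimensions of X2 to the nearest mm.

541 × 766 mm

Let X0's short side be w mm. w · w√2 = 1.66 m² = 1,660,000 mm², so w ≈ 1083.4 mm and w√2 ≈ 1532.2 mm → X0 = 1083 × 1532 mm.
X1: ⌊1532/2⌋ × 1083 = 766 × 1083 mm
X2: ⌊1083/2⌋ × 766 = 541 × 766 mm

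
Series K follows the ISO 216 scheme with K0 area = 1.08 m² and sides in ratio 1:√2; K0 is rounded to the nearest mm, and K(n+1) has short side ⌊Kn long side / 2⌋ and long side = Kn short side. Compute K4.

Let K0's short side be w mm. w · w√2 = 1.08 m² = 1,080,000 mm², so w ≈ 873.9 mm and w√2 ≈ 1235.9 mm → K0 = 874 × 1236 mm.
K1: ⌊1236/2⌋ × 874 = 618 × 874 mm
K2: ⌊874/2⌋ × 618 = 437 × 618 mm
K3: ⌊618/2⌋ × 437 = 309 × 437 mm
K4: ⌊437/2⌋ × 309 = 218 × 309 mm

218 × 309 mm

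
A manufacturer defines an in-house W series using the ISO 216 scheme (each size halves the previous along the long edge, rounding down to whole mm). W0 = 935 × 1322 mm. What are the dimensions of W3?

330 × 467 mm

W1: ⌊1322/2⌋ × 935 = 661 × 935 mm
W2: ⌊935/2⌋ × 661 = 467 × 661 mm
W3: ⌊661/2⌋ × 467 = 330 × 467 mm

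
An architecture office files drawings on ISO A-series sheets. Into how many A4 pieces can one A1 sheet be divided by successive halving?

A1 = 594 × 841 mm; A4 = 210 × 297 mm.
Each halving step doubles the count; 3 steps from A1 to A4.
2^3 = 8.

8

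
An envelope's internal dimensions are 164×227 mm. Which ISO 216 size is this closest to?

C5 (162 × 229 mm)

Aspect ratio 227/164 ≈ 1.384 (ISO target is √2 ≈ 1.414).
In the C-series (envelope sizes, between A and B): C5 = 162 × 229 mm.
Off by 4 mm total — nearest standard size.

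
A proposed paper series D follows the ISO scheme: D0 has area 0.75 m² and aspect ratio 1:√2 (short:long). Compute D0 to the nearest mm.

728 × 1030 mm

Let the short side be w mm. Then w · w√2 = 0.75 m² = 750,000 mm².
w² = 750,000/√2, so w ≈ 728.2 mm; long side = w√2 ≈ 1029.9 mm.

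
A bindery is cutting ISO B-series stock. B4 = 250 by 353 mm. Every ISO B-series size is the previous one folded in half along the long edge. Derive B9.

44 × 62 mm

B5: ⌊353/2⌋ × 250 = 176 × 250 mm
B6: ⌊250/2⌋ × 176 = 125 × 176 mm
B7: ⌊176/2⌋ × 125 = 88 × 125 mm
B8: ⌊125/2⌋ × 88 = 62 × 88 mm
B9: ⌊88/2⌋ × 62 = 44 × 62 mm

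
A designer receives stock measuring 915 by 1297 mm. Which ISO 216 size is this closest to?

Aspect ratio 1297/915 ≈ 1.417 — close to the ISO √2 ≈ 1.414.
In the C-series (envelope sizes, between A and B): C0 = 917 × 1297 mm.
Off by 2 mm total — nearest standard size.

C0 (917 × 1297 mm)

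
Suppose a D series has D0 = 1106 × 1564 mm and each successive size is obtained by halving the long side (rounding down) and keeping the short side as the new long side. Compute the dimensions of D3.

D1: ⌊1564/2⌋ × 1106 = 782 × 1106 mm
D2: ⌊1106/2⌋ × 782 = 553 × 782 mm
D3: ⌊782/2⌋ × 553 = 391 × 553 mm

391 × 553 mm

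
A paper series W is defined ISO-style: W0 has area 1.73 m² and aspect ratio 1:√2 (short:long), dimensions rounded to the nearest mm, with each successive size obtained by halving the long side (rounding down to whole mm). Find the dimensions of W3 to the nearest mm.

Let W0's short side be w mm. w · w√2 = 1.73 m² = 1,730,000 mm², so w ≈ 1106.0 mm and w√2 ≈ 1564.2 mm → W0 = 1106 × 1564 mm.
W1: ⌊1564/2⌋ × 1106 = 782 × 1106 mm
W2: ⌊1106/2⌋ × 782 = 553 × 782 mm
W3: ⌊782/2⌋ × 553 = 391 × 553 mm

391 × 553 mm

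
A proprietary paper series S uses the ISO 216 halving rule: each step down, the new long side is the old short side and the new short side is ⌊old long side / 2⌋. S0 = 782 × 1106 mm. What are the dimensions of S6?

97 × 138 mm

S1: ⌊1106/2⌋ × 782 = 553 × 782 mm
S2: ⌊782/2⌋ × 553 = 391 × 553 mm
S3: ⌊553/2⌋ × 391 = 276 × 391 mm
S4: ⌊391/2⌋ × 276 = 195 × 276 mm
S5: ⌊276/2⌋ × 195 = 138 × 195 mm
S6: ⌊195/2⌋ × 138 = 97 × 138 mm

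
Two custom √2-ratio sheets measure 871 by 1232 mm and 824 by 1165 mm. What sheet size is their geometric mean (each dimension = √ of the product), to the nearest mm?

Short side: √(871 · 824) = √717704 ≈ 847.2 → 847 mm
Long side: √(1232 · 1165) = √1435280 ≈ 1198.0 → 1198 mm

847 × 1198 mm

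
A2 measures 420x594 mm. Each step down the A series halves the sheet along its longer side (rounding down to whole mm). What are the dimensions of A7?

74 × 105 mm

A3: ⌊594/2⌋ × 420 = 297 × 420 mm
A4: ⌊420/2⌋ × 297 = 210 × 297 mm
A5: ⌊297/2⌋ × 210 = 148 × 210 mm
A6: ⌊210/2⌋ × 148 = 105 × 148 mm
A7: ⌊148/2⌋ × 105 = 74 × 105 mm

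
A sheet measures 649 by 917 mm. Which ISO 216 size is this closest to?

Aspect ratio 917/649 ≈ 1.413 — close to the ISO √2 ≈ 1.414.
In the C-series (envelope sizes, between A and B): C1 = 648 × 917 mm.
Off by 1 mm total — nearest standard size.

C1 (648 × 917 mm)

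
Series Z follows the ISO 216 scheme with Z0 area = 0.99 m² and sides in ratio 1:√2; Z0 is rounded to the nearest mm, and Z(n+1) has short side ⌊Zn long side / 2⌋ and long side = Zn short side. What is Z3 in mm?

295 × 418 mm

Let Z0's short side be w mm. w · w√2 = 0.99 m² = 990,000 mm², so w ≈ 836.7 mm and w√2 ≈ 1183.2 mm → Z0 = 837 × 1183 mm.
Z1: ⌊1183/2⌋ × 837 = 591 × 837 mm
Z2: ⌊837/2⌋ × 591 = 418 × 591 mm
Z3: ⌊591/2⌋ × 418 = 295 × 418 mm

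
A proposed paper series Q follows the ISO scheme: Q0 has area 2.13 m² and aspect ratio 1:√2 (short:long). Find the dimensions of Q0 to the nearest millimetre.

Let the short side be w mm. Then w · w√2 = 2.13 m² = 2,130,000 mm².
w² = 2,130,000/√2, so w ≈ 1227.2 mm; long side = w√2 ≈ 1735.6 mm.

1227 × 1736 mm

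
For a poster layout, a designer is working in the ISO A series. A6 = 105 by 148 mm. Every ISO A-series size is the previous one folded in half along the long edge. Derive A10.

26 × 37 mm

A7: ⌊148/2⌋ × 105 = 74 × 105 mm
A8: ⌊105/2⌋ × 74 = 52 × 74 mm
A9: ⌊74/2⌋ × 52 = 37 × 52 mm
A10: ⌊52/2⌋ × 37 = 26 × 37 mm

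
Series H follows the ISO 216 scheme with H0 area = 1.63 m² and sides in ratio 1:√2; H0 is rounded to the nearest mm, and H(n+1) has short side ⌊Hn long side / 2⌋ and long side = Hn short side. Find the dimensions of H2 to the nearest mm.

Let H0's short side be w mm. w · w√2 = 1.63 m² = 1,630,000 mm², so w ≈ 1073.6 mm and w√2 ≈ 1518.3 mm → H0 = 1074 × 1518 mm.
H1: ⌊1518/2⌋ × 1074 = 759 × 1074 mm
H2: ⌊1074/2⌋ × 759 = 537 × 759 mm

537 × 759 mm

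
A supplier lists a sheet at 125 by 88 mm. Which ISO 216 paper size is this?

B7 (88 × 125 mm)

Aspect ratio 125/88 ≈ 1.420 — close to the ISO √2 ≈ 1.414.
In the B-series (B0 = 1000 × 1414 mm): B7 = 88 × 125 mm.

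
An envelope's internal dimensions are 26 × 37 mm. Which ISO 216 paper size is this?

A10 (26 × 37 mm)

Aspect ratio 37/26 ≈ 1.423 — close to the ISO √2 ≈ 1.414.
In the A-series (A0 area = 1 m²): A10 = 26 × 37 mm.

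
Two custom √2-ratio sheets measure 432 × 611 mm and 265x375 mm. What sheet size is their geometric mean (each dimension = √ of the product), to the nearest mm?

338 × 479 mm

Short side: √(432 · 265) = √114480 ≈ 338.3 → 338 mm
Long side: √(611 · 375) = √229125 ≈ 478.7 → 479 mm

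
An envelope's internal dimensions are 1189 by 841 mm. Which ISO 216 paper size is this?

A0 (841 × 1189 mm)

Aspect ratio 1189/841 ≈ 1.414 — close to the ISO √2 ≈ 1.414.
In the A-series (A0 area = 1 m²): A0 = 841 × 1189 mm.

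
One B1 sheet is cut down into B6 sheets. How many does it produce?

Each ISO step halves the sheet: 1 × B1 → 2 × B2 → 4 × B3 → 8 × B4 → …
From B1 to B6 is 5 halving steps: 2^5 = 32.

32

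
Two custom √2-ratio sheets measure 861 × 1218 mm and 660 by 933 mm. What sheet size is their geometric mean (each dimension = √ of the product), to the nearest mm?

Short side: √(861 · 660) = √568260 ≈ 753.8 → 754 mm
Long side: √(1218 · 933) = √1136394 ≈ 1066.0 → 1066 mm

754 × 1066 mm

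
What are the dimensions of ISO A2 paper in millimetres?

A0 = 841 × 1189 mm (A0 has area 1 m², aspect 1:√2).
A1: ⌊1189/2⌋ × 841 = 594 × 841 mm
A2: ⌊841/2⌋ × 594 = 420 × 594 mm

420 × 594 mm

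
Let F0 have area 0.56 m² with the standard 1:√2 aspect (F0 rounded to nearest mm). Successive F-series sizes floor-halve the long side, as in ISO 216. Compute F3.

Let F0's short side be w mm. w · w√2 = 0.56 m² = 560,000 mm², so w ≈ 629.3 mm and w√2 ≈ 889.9 mm → F0 = 629 × 890 mm.
F1: ⌊890/2⌋ × 629 = 445 × 629 mm
F2: ⌊629/2⌋ × 445 = 314 × 445 mm
F3: ⌊445/2⌋ × 314 = 222 × 314 mm

222 × 314 mm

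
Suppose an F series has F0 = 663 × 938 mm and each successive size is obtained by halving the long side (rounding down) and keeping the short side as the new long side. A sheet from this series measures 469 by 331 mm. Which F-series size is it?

F2

F0: 663 × 938 mm
F1: 469 × 663 mm
F2: 331 × 469 mm
F3: 234 × 331 mm
→ matches F2.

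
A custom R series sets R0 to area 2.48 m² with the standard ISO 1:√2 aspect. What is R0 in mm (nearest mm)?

1324 × 1873 mm

Let the short side be w mm. Then w · w√2 = 2.48 m² = 2,480,000 mm².
w² = 2,480,000/√2, so w ≈ 1324.2 mm; long side = w√2 ≈ 1872.8 mm.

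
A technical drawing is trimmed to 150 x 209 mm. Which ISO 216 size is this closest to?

Aspect ratio 209/150 ≈ 1.393 (ISO target is √2 ≈ 1.414).
In the A-series (A0 area = 1 m²): A5 = 148 × 210 mm.
Off by 3 mm total — nearest standard size.

A5 (148 × 210 mm)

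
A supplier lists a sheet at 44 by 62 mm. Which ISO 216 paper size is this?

B9 (44 × 62 mm)

Aspect ratio 62/44 ≈ 1.409 — close to the ISO √2 ≈ 1.414.
In the B-series (B0 = 1000 × 1414 mm): B9 = 44 × 62 mm.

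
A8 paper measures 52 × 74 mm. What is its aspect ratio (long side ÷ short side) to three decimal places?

74 / 52 = 1.423
ISO 216 targets √2 ≈ 1.414; the +0.009 deviation is from mm rounding.

1.423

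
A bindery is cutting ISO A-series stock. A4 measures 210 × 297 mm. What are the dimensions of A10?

26 × 37 mm

A5: ⌊297/2⌋ × 210 = 148 × 210 mm
A6: ⌊210/2⌋ × 148 = 105 × 148 mm
A7: ⌊148/2⌋ × 105 = 74 × 105 mm
A8: ⌊105/2⌋ × 74 = 52 × 74 mm
A9: ⌊74/2⌋ × 52 = 37 × 52 mm
A10: ⌊52/2⌋ × 37 = 26 × 37 mm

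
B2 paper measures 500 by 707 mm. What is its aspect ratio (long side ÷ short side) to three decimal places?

707 / 500 = 1.414
Matches √2 ≈ 1.414 — the ISO 216 defining ratio.

1.414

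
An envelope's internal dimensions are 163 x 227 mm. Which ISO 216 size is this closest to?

C5 (162 × 229 mm)

Aspect ratio 227/163 ≈ 1.393 (ISO target is √2 ≈ 1.414).
In the C-series (envelope sizes, between A and B): C5 = 162 × 229 mm.
Off by 3 mm total — nearest standard size.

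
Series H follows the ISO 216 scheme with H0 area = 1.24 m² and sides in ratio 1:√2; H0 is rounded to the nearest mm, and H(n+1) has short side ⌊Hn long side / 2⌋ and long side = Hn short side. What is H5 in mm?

165 × 234 mm

Let H0's short side be w mm. w · w√2 = 1.24 m² = 1,240,000 mm², so w ≈ 936.4 mm and w√2 ≈ 1324.2 mm → H0 = 936 × 1324 mm.
H1: ⌊1324/2⌋ × 936 = 662 × 936 mm
H2: ⌊936/2⌋ × 662 = 468 × 662 mm
H3: ⌊662/2⌋ × 468 = 331 × 468 mm
H4: ⌊468/2⌋ × 331 = 234 × 331 mm
H5: ⌊331/2⌋ × 234 = 165 × 234 mm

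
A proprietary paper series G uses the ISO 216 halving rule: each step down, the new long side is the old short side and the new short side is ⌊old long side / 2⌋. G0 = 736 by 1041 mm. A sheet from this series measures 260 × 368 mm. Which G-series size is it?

G3

G0: 736 × 1041 mm
G1: 520 × 736 mm
G2: 368 × 520 mm
G3: 260 × 368 mm
G4: 184 × 260 mm
→ matches G3.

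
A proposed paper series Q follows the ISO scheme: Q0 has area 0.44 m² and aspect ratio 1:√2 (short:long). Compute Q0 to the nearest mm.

Let the short side be w mm. Then w · w√2 = 0.44 m² = 440,000 mm².
w² = 440,000/√2, so w ≈ 557.8 mm; long side = w√2 ≈ 788.8 mm.

558 × 789 mm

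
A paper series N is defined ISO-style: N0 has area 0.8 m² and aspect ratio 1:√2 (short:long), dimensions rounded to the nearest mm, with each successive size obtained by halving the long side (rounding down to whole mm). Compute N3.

266 × 376 mm

Let N0's short side be w mm. w · w√2 = 0.8 m² = 800,000 mm², so w ≈ 752.1 mm and w√2 ≈ 1063.7 mm → N0 = 752 × 1064 mm.
N1: ⌊1064/2⌋ × 752 = 532 × 752 mm
N2: ⌊752/2⌋ × 532 = 376 × 532 mm
N3: ⌊532/2⌋ × 376 = 266 × 376 mm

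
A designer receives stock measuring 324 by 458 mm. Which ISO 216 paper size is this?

Aspect ratio 458/324 ≈ 1.414 — close to the ISO √2 ≈ 1.414.
In the C-series (envelope sizes, between A and B): C3 = 324 × 458 mm.

C3 (324 × 458 mm)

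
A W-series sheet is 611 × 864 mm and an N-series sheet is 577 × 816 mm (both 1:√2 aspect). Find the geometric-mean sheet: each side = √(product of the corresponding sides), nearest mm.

594 × 840 mm

Short side: √(611 · 577) = √352547 ≈ 593.8 → 594 mm
Long side: √(864 · 816) = √705024 ≈ 839.7 → 840 mm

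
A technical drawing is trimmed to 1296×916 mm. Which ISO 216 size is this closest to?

C0 (917 × 1297 mm)

Aspect ratio 1296/916 ≈ 1.415 — close to the ISO √2 ≈ 1.414.
In the C-series (envelope sizes, between A and B): C0 = 917 × 1297 mm.
Off by 2 mm total — nearest standard size.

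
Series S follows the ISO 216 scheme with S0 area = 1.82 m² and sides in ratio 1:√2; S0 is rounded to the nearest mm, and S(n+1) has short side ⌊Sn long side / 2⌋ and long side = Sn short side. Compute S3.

Let S0's short side be w mm. w · w√2 = 1.82 m² = 1,820,000 mm², so w ≈ 1134.4 mm and w√2 ≈ 1604.3 mm → S0 = 1134 × 1604 mm.
S1: ⌊1604/2⌋ × 1134 = 802 × 1134 mm
S2: ⌊1134/2⌋ × 802 = 567 × 802 mm
S3: ⌊802/2⌋ × 567 = 401 × 567 mm

401 × 567 mm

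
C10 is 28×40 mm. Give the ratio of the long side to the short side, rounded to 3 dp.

40 / 28 = 1.429
ISO 216 targets √2 ≈ 1.414; the +0.014 deviation is from mm rounding.

1.429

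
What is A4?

210 × 297 mm

A0 = 841 × 1189 mm (A0 has area 1 m², aspect 1:√2).
A1: ⌊1189/2⌋ × 841 = 594 × 841 mm
A2: ⌊841/2⌋ × 594 = 420 × 594 mm
A3: ⌊594/2⌋ × 420 = 297 × 420 mm
A4: ⌊420/2⌋ × 297 = 210 × 297 mm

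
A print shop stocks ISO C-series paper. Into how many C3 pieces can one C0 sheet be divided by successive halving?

Each ISO step halves the sheet: 1 × C0 → 2 × C1 → 4 × C2 → 8 × C3
From C0 to C3 is 3 halving steps: 2^3 = 8.

8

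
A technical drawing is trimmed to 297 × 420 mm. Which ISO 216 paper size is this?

Aspect ratio 420/297 ≈ 1.414 — close to the ISO √2 ≈ 1.414.
In the A-series (A0 area = 1 m²): A3 = 297 × 420 mm.

A3 (297 × 420 mm)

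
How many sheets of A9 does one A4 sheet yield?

32

Each ISO step halves the sheet: 1 × A4 → 2 × A5 → 4 × A6 → 8 × A7 → …
From A4 to A9 is 5 halving steps: 2^5 = 32.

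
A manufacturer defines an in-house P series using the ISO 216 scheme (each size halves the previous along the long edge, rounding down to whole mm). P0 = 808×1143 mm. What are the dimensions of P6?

101 × 142 mm

P1: ⌊1143/2⌋ × 808 = 571 × 808 mm
P2: ⌊808/2⌋ × 571 = 404 × 571 mm
P3: ⌊571/2⌋ × 404 = 285 × 404 mm
P4: ⌊404/2⌋ × 285 = 202 × 285 mm
P5: ⌊285/2⌋ × 202 = 142 × 202 mm
P6: ⌊202/2⌋ × 142 = 101 × 142 mm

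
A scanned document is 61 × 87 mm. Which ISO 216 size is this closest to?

Aspect ratio 87/61 ≈ 1.426 — close to the ISO √2 ≈ 1.414.
In the B-series (B0 = 1000 × 1414 mm): B8 = 62 × 88 mm.
Off by 2 mm total — nearest standard size.

B8 (62 × 88 mm)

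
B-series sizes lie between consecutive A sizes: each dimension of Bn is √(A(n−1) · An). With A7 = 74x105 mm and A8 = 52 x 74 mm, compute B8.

Short side: √(74 · 52) = √3848 ≈ 62.0 → 62 mm
Long side: √(105 · 74) = √7770 ≈ 88.1 → 88 mm

62 × 88 mm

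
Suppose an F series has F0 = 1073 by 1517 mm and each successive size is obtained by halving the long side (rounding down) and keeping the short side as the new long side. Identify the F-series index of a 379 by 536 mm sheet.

F0: 1073 × 1517 mm
F1: 758 × 1073 mm
F2: 536 × 758 mm
F3: 379 × 536 mm
F4: 268 × 379 mm
→ matches F3.

F3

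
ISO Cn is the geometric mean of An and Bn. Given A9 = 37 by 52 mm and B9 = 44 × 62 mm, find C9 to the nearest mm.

Short side: √(37 · 44) = √1628 ≈ 40.3 → 40 mm
Long side: √(52 · 62) = √3224 ≈ 56.8 → 57 mm

40 × 57 mm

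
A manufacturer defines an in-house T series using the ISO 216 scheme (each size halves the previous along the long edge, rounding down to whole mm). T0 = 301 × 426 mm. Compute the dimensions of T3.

106 × 150 mm

T1: ⌊426/2⌋ × 301 = 213 × 301 mm
T2: ⌊301/2⌋ × 213 = 150 × 213 mm
T3: ⌊213/2⌋ × 150 = 106 × 150 mm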